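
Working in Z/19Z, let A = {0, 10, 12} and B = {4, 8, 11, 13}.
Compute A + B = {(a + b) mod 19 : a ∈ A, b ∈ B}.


Work in Z/19Z: reduce every sum a + b modulo 19.
Enumerate all 12 pairs:
a = 0: 0+4=4, 0+8=8, 0+11=11, 0+13=13
a = 10: 10+4=14, 10+8=18, 10+11=2, 10+13=4
a = 12: 12+4=16, 12+8=1, 12+11=4, 12+13=6
Distinct residues collected: {1, 2, 4, 6, 8, 11, 13, 14, 16, 18}
|A + B| = 10 (out of 19 total residues).

A + B = {1, 2, 4, 6, 8, 11, 13, 14, 16, 18}


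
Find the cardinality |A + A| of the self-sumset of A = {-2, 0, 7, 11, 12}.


A + A = {a + a' : a, a' ∈ A}; |A| = 5.
General bounds: 2|A| - 1 ≤ |A + A| ≤ |A|(|A|+1)/2, i.e. 9 ≤ |A + A| ≤ 15.
Lower bound 2|A|-1 is attained iff A is an arithmetic progression.
Enumerate sums a + a' for a ≤ a' (symmetric, so this suffices):
a = -2: -2+-2=-4, -2+0=-2, -2+7=5, -2+11=9, -2+12=10
a = 0: 0+0=0, 0+7=7, 0+11=11, 0+12=12
a = 7: 7+7=14, 7+11=18, 7+12=19
a = 11: 11+11=22, 11+12=23
a = 12: 12+12=24
Distinct sums: {-4, -2, 0, 5, 7, 9, 10, 11, 12, 14, 18, 19, 22, 23, 24}
|A + A| = 15

|A + A| = 15


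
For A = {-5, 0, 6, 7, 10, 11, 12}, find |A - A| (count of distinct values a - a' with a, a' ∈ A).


A - A = {a - a' : a, a' ∈ A}; |A| = 7.
Bounds: 2|A|-1 ≤ |A - A| ≤ |A|² - |A| + 1, i.e. 13 ≤ |A - A| ≤ 43.
Note: 0 ∈ A - A always (from a - a). The set is symmetric: if d ∈ A - A then -d ∈ A - A.
Enumerate nonzero differences d = a - a' with a > a' (then include -d):
Positive differences: {1, 2, 3, 4, 5, 6, 7, 10, 11, 12, 15, 16, 17}
Full difference set: {0} ∪ (positive diffs) ∪ (negative diffs).
|A - A| = 1 + 2·13 = 27 (matches direct enumeration: 27).

|A - A| = 27


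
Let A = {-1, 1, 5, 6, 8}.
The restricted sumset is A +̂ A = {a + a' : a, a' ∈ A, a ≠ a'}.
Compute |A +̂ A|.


Restricted sumset: A +̂ A = {a + a' : a ∈ A, a' ∈ A, a ≠ a'}.
Equivalently, take A + A and drop any sum 2a that is achievable ONLY as a + a for a ∈ A (i.e. sums representable only with equal summands).
Enumerate pairs (a, a') with a < a' (symmetric, so each unordered pair gives one sum; this covers all a ≠ a'):
  -1 + 1 = 0
  -1 + 5 = 4
  -1 + 6 = 5
  -1 + 8 = 7
  1 + 5 = 6
  1 + 6 = 7
  1 + 8 = 9
  5 + 6 = 11
  5 + 8 = 13
  6 + 8 = 14
Collected distinct sums: {0, 4, 5, 6, 7, 9, 11, 13, 14}
|A +̂ A| = 9
(Reference bound: |A +̂ A| ≥ 2|A| - 3 for |A| ≥ 2, with |A| = 5 giving ≥ 7.)

|A +̂ A| = 9


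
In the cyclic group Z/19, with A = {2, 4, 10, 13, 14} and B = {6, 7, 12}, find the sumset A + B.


Work in Z/19Z: reduce every sum a + b modulo 19.
Enumerate all 15 pairs:
a = 2: 2+6=8, 2+7=9, 2+12=14
a = 4: 4+6=10, 4+7=11, 4+12=16
a = 10: 10+6=16, 10+7=17, 10+12=3
a = 13: 13+6=0, 13+7=1, 13+12=6
a = 14: 14+6=1, 14+7=2, 14+12=7
Distinct residues collected: {0, 1, 2, 3, 6, 7, 8, 9, 10, 11, 14, 16, 17}
|A + B| = 13 (out of 19 total residues).

A + B = {0, 1, 2, 3, 6, 7, 8, 9, 10, 11, 14, 16, 17}


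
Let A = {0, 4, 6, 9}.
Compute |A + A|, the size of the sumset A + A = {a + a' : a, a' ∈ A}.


A + A = {a + a' : a, a' ∈ A}; |A| = 4.
General bounds: 2|A| - 1 ≤ |A + A| ≤ |A|(|A|+1)/2, i.e. 7 ≤ |A + A| ≤ 10.
Lower bound 2|A|-1 is attained iff A is an arithmetic progression.
Enumerate sums a + a' for a ≤ a' (symmetric, so this suffices):
a = 0: 0+0=0, 0+4=4, 0+6=6, 0+9=9
a = 4: 4+4=8, 4+6=10, 4+9=13
a = 6: 6+6=12, 6+9=15
a = 9: 9+9=18
Distinct sums: {0, 4, 6, 8, 9, 10, 12, 13, 15, 18}
|A + A| = 10

|A + A| = 10


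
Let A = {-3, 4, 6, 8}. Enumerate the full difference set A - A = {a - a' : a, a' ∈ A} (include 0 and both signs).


A - A = {a - a' : a, a' ∈ A}.
Compute a - a' for each ordered pair (a, a'):
a = -3: -3--3=0, -3-4=-7, -3-6=-9, -3-8=-11
a = 4: 4--3=7, 4-4=0, 4-6=-2, 4-8=-4
a = 6: 6--3=9, 6-4=2, 6-6=0, 6-8=-2
a = 8: 8--3=11, 8-4=4, 8-6=2, 8-8=0
Collecting distinct values (and noting 0 appears from a-a):
A - A = {-11, -9, -7, -4, -2, 0, 2, 4, 7, 9, 11}
|A - A| = 11

A - A = {-11, -9, -7, -4, -2, 0, 2, 4, 7, 9, 11}


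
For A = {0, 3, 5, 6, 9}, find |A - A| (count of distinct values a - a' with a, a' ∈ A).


A - A = {a - a' : a, a' ∈ A}; |A| = 5.
Bounds: 2|A|-1 ≤ |A - A| ≤ |A|² - |A| + 1, i.e. 9 ≤ |A - A| ≤ 21.
Note: 0 ∈ A - A always (from a - a). The set is symmetric: if d ∈ A - A then -d ∈ A - A.
Enumerate nonzero differences d = a - a' with a > a' (then include -d):
Positive differences: {1, 2, 3, 4, 5, 6, 9}
Full difference set: {0} ∪ (positive diffs) ∪ (negative diffs).
|A - A| = 1 + 2·7 = 15 (matches direct enumeration: 15).

|A - A| = 15


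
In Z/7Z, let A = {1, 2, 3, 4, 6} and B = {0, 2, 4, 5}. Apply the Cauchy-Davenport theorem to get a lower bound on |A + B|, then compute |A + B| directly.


Cauchy-Davenport: |A + B| ≥ min(p, |A| + |B| - 1) for A, B nonempty in Z/pZ.
|A| = 5, |B| = 4, p = 7.
CD lower bound = min(7, 5 + 4 - 1) = min(7, 8) = 7.
Compute A + B mod 7 directly:
a = 1: 1+0=1, 1+2=3, 1+4=5, 1+5=6
a = 2: 2+0=2, 2+2=4, 2+4=6, 2+5=0
a = 3: 3+0=3, 3+2=5, 3+4=0, 3+5=1
a = 4: 4+0=4, 4+2=6, 4+4=1, 4+5=2
a = 6: 6+0=6, 6+2=1, 6+4=3, 6+5=4
A + B = {0, 1, 2, 3, 4, 5, 6}, so |A + B| = 7.
Verify: 7 ≥ 7? Yes ✓.

CD lower bound = 7, actual |A + B| = 7.


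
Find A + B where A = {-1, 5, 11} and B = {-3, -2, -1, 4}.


A + B = {a + b : a ∈ A, b ∈ B}.
Enumerate all |A|·|B| = 3·4 = 12 pairs (a, b) and collect distinct sums.
a = -1: -1+-3=-4, -1+-2=-3, -1+-1=-2, -1+4=3
a = 5: 5+-3=2, 5+-2=3, 5+-1=4, 5+4=9
a = 11: 11+-3=8, 11+-2=9, 11+-1=10, 11+4=15
Collecting distinct sums: A + B = {-4, -3, -2, 2, 3, 4, 8, 9, 10, 15}
|A + B| = 10

A + B = {-4, -3, -2, 2, 3, 4, 8, 9, 10, 15}


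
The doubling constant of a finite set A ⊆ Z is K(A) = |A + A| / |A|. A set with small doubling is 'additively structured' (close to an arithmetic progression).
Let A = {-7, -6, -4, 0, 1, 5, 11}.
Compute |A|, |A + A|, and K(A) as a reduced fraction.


|A| = 7.
Compute A + A by enumerating all 49 pairs.
A + A = {-14, -13, -12, -11, -10, -8, -7, -6, -5, -4, -3, -2, -1, 0, 1, 2, 4, 5, 6, 7, 10, 11, 12, 16, 22}, so |A + A| = 25.
K = |A + A| / |A| = 25/7 (already in lowest terms) ≈ 3.5714.
Reference: AP of size 7 gives K = 13/7 ≈ 1.8571; a fully generic set of size 7 gives K ≈ 4.0000.

|A| = 7, |A + A| = 25, K = 25/7.


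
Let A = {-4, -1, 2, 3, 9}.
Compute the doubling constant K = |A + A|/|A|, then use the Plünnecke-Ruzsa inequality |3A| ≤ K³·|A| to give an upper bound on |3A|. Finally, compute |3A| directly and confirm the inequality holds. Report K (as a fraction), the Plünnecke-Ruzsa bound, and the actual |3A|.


|A| = 5.
Step 1: Compute A + A by enumerating all 25 pairs.
A + A = {-8, -5, -2, -1, 1, 2, 4, 5, 6, 8, 11, 12, 18}, so |A + A| = 13.
Step 2: Doubling constant K = |A + A|/|A| = 13/5 = 13/5 ≈ 2.6000.
Step 3: Plünnecke-Ruzsa gives |3A| ≤ K³·|A| = (2.6000)³ · 5 ≈ 87.8800.
Step 4: Compute 3A = A + A + A directly by enumerating all triples (a,b,c) ∈ A³; |3A| = 25.
Step 5: Check 25 ≤ 87.8800? Yes ✓.

K = 13/5, Plünnecke-Ruzsa bound K³|A| ≈ 87.8800, |3A| = 25, inequality holds.


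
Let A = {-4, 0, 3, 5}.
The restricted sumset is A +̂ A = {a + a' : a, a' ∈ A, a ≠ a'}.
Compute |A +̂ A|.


Restricted sumset: A +̂ A = {a + a' : a ∈ A, a' ∈ A, a ≠ a'}.
Equivalently, take A + A and drop any sum 2a that is achievable ONLY as a + a for a ∈ A (i.e. sums representable only with equal summands).
Enumerate pairs (a, a') with a < a' (symmetric, so each unordered pair gives one sum; this covers all a ≠ a'):
  -4 + 0 = -4
  -4 + 3 = -1
  -4 + 5 = 1
  0 + 3 = 3
  0 + 5 = 5
  3 + 5 = 8
Collected distinct sums: {-4, -1, 1, 3, 5, 8}
|A +̂ A| = 6
(Reference bound: |A +̂ A| ≥ 2|A| - 3 for |A| ≥ 2, with |A| = 4 giving ≥ 5.)

|A +̂ A| = 6


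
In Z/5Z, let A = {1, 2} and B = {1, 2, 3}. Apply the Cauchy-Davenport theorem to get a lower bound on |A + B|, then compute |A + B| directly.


Cauchy-Davenport: |A + B| ≥ min(p, |A| + |B| - 1) for A, B nonempty in Z/pZ.
|A| = 2, |B| = 3, p = 5.
CD lower bound = min(5, 2 + 3 - 1) = min(5, 4) = 4.
Compute A + B mod 5 directly:
a = 1: 1+1=2, 1+2=3, 1+3=4
a = 2: 2+1=3, 2+2=4, 2+3=0
A + B = {0, 2, 3, 4}, so |A + B| = 4.
Verify: 4 ≥ 4? Yes ✓.

CD lower bound = 4, actual |A + B| = 4.


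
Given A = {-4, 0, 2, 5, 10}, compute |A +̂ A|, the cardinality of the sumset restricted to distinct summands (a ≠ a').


Restricted sumset: A +̂ A = {a + a' : a ∈ A, a' ∈ A, a ≠ a'}.
Equivalently, take A + A and drop any sum 2a that is achievable ONLY as a + a for a ∈ A (i.e. sums representable only with equal summands).
Enumerate pairs (a, a') with a < a' (symmetric, so each unordered pair gives one sum; this covers all a ≠ a'):
  -4 + 0 = -4
  -4 + 2 = -2
  -4 + 5 = 1
  -4 + 10 = 6
  0 + 2 = 2
  0 + 5 = 5
  0 + 10 = 10
  2 + 5 = 7
  2 + 10 = 12
  5 + 10 = 15
Collected distinct sums: {-4, -2, 1, 2, 5, 6, 7, 10, 12, 15}
|A +̂ A| = 10
(Reference bound: |A +̂ A| ≥ 2|A| - 3 for |A| ≥ 2, with |A| = 5 giving ≥ 7.)

|A +̂ A| = 10


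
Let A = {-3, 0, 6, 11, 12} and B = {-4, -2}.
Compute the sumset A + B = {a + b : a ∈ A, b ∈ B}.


A + B = {a + b : a ∈ A, b ∈ B}.
Enumerate all |A|·|B| = 5·2 = 10 pairs (a, b) and collect distinct sums.
a = -3: -3+-4=-7, -3+-2=-5
a = 0: 0+-4=-4, 0+-2=-2
a = 6: 6+-4=2, 6+-2=4
a = 11: 11+-4=7, 11+-2=9
a = 12: 12+-4=8, 12+-2=10
Collecting distinct sums: A + B = {-7, -5, -4, -2, 2, 4, 7, 8, 9, 10}
|A + B| = 10

A + B = {-7, -5, -4, -2, 2, 4, 7, 8, 9, 10}


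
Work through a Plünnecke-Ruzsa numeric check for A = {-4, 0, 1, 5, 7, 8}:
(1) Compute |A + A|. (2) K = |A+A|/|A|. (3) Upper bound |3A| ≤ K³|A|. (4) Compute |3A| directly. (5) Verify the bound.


|A| = 6.
Step 1: Compute A + A by enumerating all 36 pairs.
A + A = {-8, -4, -3, 0, 1, 2, 3, 4, 5, 6, 7, 8, 9, 10, 12, 13, 14, 15, 16}, so |A + A| = 19.
Step 2: Doubling constant K = |A + A|/|A| = 19/6 = 19/6 ≈ 3.1667.
Step 3: Plünnecke-Ruzsa gives |3A| ≤ K³·|A| = (3.1667)³ · 6 ≈ 190.5278.
Step 4: Compute 3A = A + A + A directly by enumerating all triples (a,b,c) ∈ A³; |3A| = 32.
Step 5: Check 32 ≤ 190.5278? Yes ✓.

K = 19/6, Plünnecke-Ruzsa bound K³|A| ≈ 190.5278, |3A| = 32, inequality holds.


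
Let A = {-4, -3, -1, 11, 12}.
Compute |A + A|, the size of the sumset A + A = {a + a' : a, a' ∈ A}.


A + A = {a + a' : a, a' ∈ A}; |A| = 5.
General bounds: 2|A| - 1 ≤ |A + A| ≤ |A|(|A|+1)/2, i.e. 9 ≤ |A + A| ≤ 15.
Lower bound 2|A|-1 is attained iff A is an arithmetic progression.
Enumerate sums a + a' for a ≤ a' (symmetric, so this suffices):
a = -4: -4+-4=-8, -4+-3=-7, -4+-1=-5, -4+11=7, -4+12=8
a = -3: -3+-3=-6, -3+-1=-4, -3+11=8, -3+12=9
a = -1: -1+-1=-2, -1+11=10, -1+12=11
a = 11: 11+11=22, 11+12=23
a = 12: 12+12=24
Distinct sums: {-8, -7, -6, -5, -4, -2, 7, 8, 9, 10, 11, 22, 23, 24}
|A + A| = 14

|A + A| = 14


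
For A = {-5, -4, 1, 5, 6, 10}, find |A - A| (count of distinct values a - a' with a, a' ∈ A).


A - A = {a - a' : a, a' ∈ A}; |A| = 6.
Bounds: 2|A|-1 ≤ |A - A| ≤ |A|² - |A| + 1, i.e. 11 ≤ |A - A| ≤ 31.
Note: 0 ∈ A - A always (from a - a). The set is symmetric: if d ∈ A - A then -d ∈ A - A.
Enumerate nonzero differences d = a - a' with a > a' (then include -d):
Positive differences: {1, 4, 5, 6, 9, 10, 11, 14, 15}
Full difference set: {0} ∪ (positive diffs) ∪ (negative diffs).
|A - A| = 1 + 2·9 = 19 (matches direct enumeration: 19).

|A - A| = 19


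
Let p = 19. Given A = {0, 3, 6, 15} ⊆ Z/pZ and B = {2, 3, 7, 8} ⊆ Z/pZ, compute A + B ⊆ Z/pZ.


Work in Z/19Z: reduce every sum a + b modulo 19.
Enumerate all 16 pairs:
a = 0: 0+2=2, 0+3=3, 0+7=7, 0+8=8
a = 3: 3+2=5, 3+3=6, 3+7=10, 3+8=11
a = 6: 6+2=8, 6+3=9, 6+7=13, 6+8=14
a = 15: 15+2=17, 15+3=18, 15+7=3, 15+8=4
Distinct residues collected: {2, 3, 4, 5, 6, 7, 8, 9, 10, 11, 13, 14, 17, 18}
|A + B| = 14 (out of 19 total residues).

A + B = {2, 3, 4, 5, 6, 7, 8, 9, 10, 11, 13, 14, 17, 18}


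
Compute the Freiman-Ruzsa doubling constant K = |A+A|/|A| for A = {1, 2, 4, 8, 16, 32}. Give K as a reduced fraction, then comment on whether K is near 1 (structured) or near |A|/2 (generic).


|A| = 6.
Compute A + A by enumerating all 36 pairs.
A + A = {2, 3, 4, 5, 6, 8, 9, 10, 12, 16, 17, 18, 20, 24, 32, 33, 34, 36, 40, 48, 64}, so |A + A| = 21.
K = |A + A| / |A| = 21/6 = 7/2 ≈ 3.5000.
Reference: AP of size 6 gives K = 11/6 ≈ 1.8333; a fully generic set of size 6 gives K ≈ 3.5000.

|A| = 6, |A + A| = 21, K = 21/6 = 7/2.


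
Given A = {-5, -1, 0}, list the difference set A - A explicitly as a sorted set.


A - A = {a - a' : a, a' ∈ A}.
Compute a - a' for each ordered pair (a, a'):
a = -5: -5--5=0, -5--1=-4, -5-0=-5
a = -1: -1--5=4, -1--1=0, -1-0=-1
a = 0: 0--5=5, 0--1=1, 0-0=0
Collecting distinct values (and noting 0 appears from a-a):
A - A = {-5, -4, -1, 0, 1, 4, 5}
|A - A| = 7

A - A = {-5, -4, -1, 0, 1, 4, 5}


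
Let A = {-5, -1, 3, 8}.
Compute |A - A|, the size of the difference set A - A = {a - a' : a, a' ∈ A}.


A - A = {a - a' : a, a' ∈ A}; |A| = 4.
Bounds: 2|A|-1 ≤ |A - A| ≤ |A|² - |A| + 1, i.e. 7 ≤ |A - A| ≤ 13.
Note: 0 ∈ A - A always (from a - a). The set is symmetric: if d ∈ A - A then -d ∈ A - A.
Enumerate nonzero differences d = a - a' with a > a' (then include -d):
Positive differences: {4, 5, 8, 9, 13}
Full difference set: {0} ∪ (positive diffs) ∪ (negative diffs).
|A - A| = 1 + 2·5 = 11 (matches direct enumeration: 11).

|A - A| = 11


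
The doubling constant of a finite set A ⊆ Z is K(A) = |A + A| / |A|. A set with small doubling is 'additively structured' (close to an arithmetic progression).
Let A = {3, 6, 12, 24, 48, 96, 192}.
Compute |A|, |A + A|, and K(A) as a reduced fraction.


|A| = 7.
Compute A + A by enumerating all 49 pairs.
A + A = {6, 9, 12, 15, 18, 24, 27, 30, 36, 48, 51, 54, 60, 72, 96, 99, 102, 108, 120, 144, 192, 195, 198, 204, 216, 240, 288, 384}, so |A + A| = 28.
K = |A + A| / |A| = 28/7 = 4/1 ≈ 4.0000.
Reference: AP of size 7 gives K = 13/7 ≈ 1.8571; a fully generic set of size 7 gives K ≈ 4.0000.

|A| = 7, |A + A| = 28, K = 28/7 = 4/1.


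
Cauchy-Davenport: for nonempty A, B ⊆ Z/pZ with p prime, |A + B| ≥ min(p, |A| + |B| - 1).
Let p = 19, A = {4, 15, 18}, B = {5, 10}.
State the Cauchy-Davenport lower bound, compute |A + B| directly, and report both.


Cauchy-Davenport: |A + B| ≥ min(p, |A| + |B| - 1) for A, B nonempty in Z/pZ.
|A| = 3, |B| = 2, p = 19.
CD lower bound = min(19, 3 + 2 - 1) = min(19, 4) = 4.
Compute A + B mod 19 directly:
a = 4: 4+5=9, 4+10=14
a = 15: 15+5=1, 15+10=6
a = 18: 18+5=4, 18+10=9
A + B = {1, 4, 6, 9, 14}, so |A + B| = 5.
Verify: 5 ≥ 4? Yes ✓.

CD lower bound = 4, actual |A + B| = 5.


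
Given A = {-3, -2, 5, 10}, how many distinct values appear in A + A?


A + A = {a + a' : a, a' ∈ A}; |A| = 4.
General bounds: 2|A| - 1 ≤ |A + A| ≤ |A|(|A|+1)/2, i.e. 7 ≤ |A + A| ≤ 10.
Lower bound 2|A|-1 is attained iff A is an arithmetic progression.
Enumerate sums a + a' for a ≤ a' (symmetric, so this suffices):
a = -3: -3+-3=-6, -3+-2=-5, -3+5=2, -3+10=7
a = -2: -2+-2=-4, -2+5=3, -2+10=8
a = 5: 5+5=10, 5+10=15
a = 10: 10+10=20
Distinct sums: {-6, -5, -4, 2, 3, 7, 8, 10, 15, 20}
|A + A| = 10

|A + A| = 10


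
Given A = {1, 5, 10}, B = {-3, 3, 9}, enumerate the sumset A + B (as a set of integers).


A + B = {a + b : a ∈ A, b ∈ B}.
Enumerate all |A|·|B| = 3·3 = 9 pairs (a, b) and collect distinct sums.
a = 1: 1+-3=-2, 1+3=4, 1+9=10
a = 5: 5+-3=2, 5+3=8, 5+9=14
a = 10: 10+-3=7, 10+3=13, 10+9=19
Collecting distinct sums: A + B = {-2, 2, 4, 7, 8, 10, 13, 14, 19}
|A + B| = 9

A + B = {-2, 2, 4, 7, 8, 10, 13, 14, 19}


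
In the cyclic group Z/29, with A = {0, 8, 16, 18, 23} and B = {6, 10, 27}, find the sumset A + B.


Work in Z/29Z: reduce every sum a + b modulo 29.
Enumerate all 15 pairs:
a = 0: 0+6=6, 0+10=10, 0+27=27
a = 8: 8+6=14, 8+10=18, 8+27=6
a = 16: 16+6=22, 16+10=26, 16+27=14
a = 18: 18+6=24, 18+10=28, 18+27=16
a = 23: 23+6=0, 23+10=4, 23+27=21
Distinct residues collected: {0, 4, 6, 10, 14, 16, 18, 21, 22, 24, 26, 27, 28}
|A + B| = 13 (out of 29 total residues).

A + B = {0, 4, 6, 10, 14, 16, 18, 21, 22, 24, 26, 27, 28}


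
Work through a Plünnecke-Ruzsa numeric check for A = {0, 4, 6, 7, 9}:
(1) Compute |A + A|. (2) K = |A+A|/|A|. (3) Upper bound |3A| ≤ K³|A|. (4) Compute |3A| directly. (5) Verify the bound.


|A| = 5.
Step 1: Compute A + A by enumerating all 25 pairs.
A + A = {0, 4, 6, 7, 8, 9, 10, 11, 12, 13, 14, 15, 16, 18}, so |A + A| = 14.
Step 2: Doubling constant K = |A + A|/|A| = 14/5 = 14/5 ≈ 2.8000.
Step 3: Plünnecke-Ruzsa gives |3A| ≤ K³·|A| = (2.8000)³ · 5 ≈ 109.7600.
Step 4: Compute 3A = A + A + A directly by enumerating all triples (a,b,c) ∈ A³; |3A| = 23.
Step 5: Check 23 ≤ 109.7600? Yes ✓.

K = 14/5, Plünnecke-Ruzsa bound K³|A| ≈ 109.7600, |3A| = 23, inequality holds.


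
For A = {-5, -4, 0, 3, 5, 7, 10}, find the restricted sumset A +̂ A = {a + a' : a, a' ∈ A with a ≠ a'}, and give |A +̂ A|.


Restricted sumset: A +̂ A = {a + a' : a ∈ A, a' ∈ A, a ≠ a'}.
Equivalently, take A + A and drop any sum 2a that is achievable ONLY as a + a for a ∈ A (i.e. sums representable only with equal summands).
Enumerate pairs (a, a') with a < a' (symmetric, so each unordered pair gives one sum; this covers all a ≠ a'):
  -5 + -4 = -9
  -5 + 0 = -5
  -5 + 3 = -2
  -5 + 5 = 0
  -5 + 7 = 2
  -5 + 10 = 5
  -4 + 0 = -4
  -4 + 3 = -1
  -4 + 5 = 1
  -4 + 7 = 3
  -4 + 10 = 6
  0 + 3 = 3
  0 + 5 = 5
  0 + 7 = 7
  0 + 10 = 10
  3 + 5 = 8
  3 + 7 = 10
  3 + 10 = 13
  5 + 7 = 12
  5 + 10 = 15
  7 + 10 = 17
Collected distinct sums: {-9, -5, -4, -2, -1, 0, 1, 2, 3, 5, 6, 7, 8, 10, 12, 13, 15, 17}
|A +̂ A| = 18
(Reference bound: |A +̂ A| ≥ 2|A| - 3 for |A| ≥ 2, with |A| = 7 giving ≥ 11.)

|A +̂ A| = 18


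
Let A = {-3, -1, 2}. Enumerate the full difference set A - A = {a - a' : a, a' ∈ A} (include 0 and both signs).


A - A = {a - a' : a, a' ∈ A}.
Compute a - a' for each ordered pair (a, a'):
a = -3: -3--3=0, -3--1=-2, -3-2=-5
a = -1: -1--3=2, -1--1=0, -1-2=-3
a = 2: 2--3=5, 2--1=3, 2-2=0
Collecting distinct values (and noting 0 appears from a-a):
A - A = {-5, -3, -2, 0, 2, 3, 5}
|A - A| = 7

A - A = {-5, -3, -2, 0, 2, 3, 5}


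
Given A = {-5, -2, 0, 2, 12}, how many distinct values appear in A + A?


A + A = {a + a' : a, a' ∈ A}; |A| = 5.
General bounds: 2|A| - 1 ≤ |A + A| ≤ |A|(|A|+1)/2, i.e. 9 ≤ |A + A| ≤ 15.
Lower bound 2|A|-1 is attained iff A is an arithmetic progression.
Enumerate sums a + a' for a ≤ a' (symmetric, so this suffices):
a = -5: -5+-5=-10, -5+-2=-7, -5+0=-5, -5+2=-3, -5+12=7
a = -2: -2+-2=-4, -2+0=-2, -2+2=0, -2+12=10
a = 0: 0+0=0, 0+2=2, 0+12=12
a = 2: 2+2=4, 2+12=14
a = 12: 12+12=24
Distinct sums: {-10, -7, -5, -4, -3, -2, 0, 2, 4, 7, 10, 12, 14, 24}
|A + A| = 14

|A + A| = 14


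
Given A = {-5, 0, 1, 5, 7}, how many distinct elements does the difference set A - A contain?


A - A = {a - a' : a, a' ∈ A}; |A| = 5.
Bounds: 2|A|-1 ≤ |A - A| ≤ |A|² - |A| + 1, i.e. 9 ≤ |A - A| ≤ 21.
Note: 0 ∈ A - A always (from a - a). The set is symmetric: if d ∈ A - A then -d ∈ A - A.
Enumerate nonzero differences d = a - a' with a > a' (then include -d):
Positive differences: {1, 2, 4, 5, 6, 7, 10, 12}
Full difference set: {0} ∪ (positive diffs) ∪ (negative diffs).
|A - A| = 1 + 2·8 = 17 (matches direct enumeration: 17).

|A - A| = 17


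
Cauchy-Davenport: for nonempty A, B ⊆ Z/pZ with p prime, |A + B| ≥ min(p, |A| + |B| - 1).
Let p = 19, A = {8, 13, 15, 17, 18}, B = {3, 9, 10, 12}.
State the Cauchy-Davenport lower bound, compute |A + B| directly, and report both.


Cauchy-Davenport: |A + B| ≥ min(p, |A| + |B| - 1) for A, B nonempty in Z/pZ.
|A| = 5, |B| = 4, p = 19.
CD lower bound = min(19, 5 + 4 - 1) = min(19, 8) = 8.
Compute A + B mod 19 directly:
a = 8: 8+3=11, 8+9=17, 8+10=18, 8+12=1
a = 13: 13+3=16, 13+9=3, 13+10=4, 13+12=6
a = 15: 15+3=18, 15+9=5, 15+10=6, 15+12=8
a = 17: 17+3=1, 17+9=7, 17+10=8, 17+12=10
a = 18: 18+3=2, 18+9=8, 18+10=9, 18+12=11
A + B = {1, 2, 3, 4, 5, 6, 7, 8, 9, 10, 11, 16, 17, 18}, so |A + B| = 14.
Verify: 14 ≥ 8? Yes ✓.

CD lower bound = 8, actual |A + B| = 14.


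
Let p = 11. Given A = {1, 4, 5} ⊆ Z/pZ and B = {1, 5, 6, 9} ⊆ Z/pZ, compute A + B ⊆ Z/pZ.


Work in Z/11Z: reduce every sum a + b modulo 11.
Enumerate all 12 pairs:
a = 1: 1+1=2, 1+5=6, 1+6=7, 1+9=10
a = 4: 4+1=5, 4+5=9, 4+6=10, 4+9=2
a = 5: 5+1=6, 5+5=10, 5+6=0, 5+9=3
Distinct residues collected: {0, 2, 3, 5, 6, 7, 9, 10}
|A + B| = 8 (out of 11 total residues).

A + B = {0, 2, 3, 5, 6, 7, 9, 10}


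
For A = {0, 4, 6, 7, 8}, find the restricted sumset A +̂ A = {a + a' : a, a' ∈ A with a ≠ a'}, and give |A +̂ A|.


Restricted sumset: A +̂ A = {a + a' : a ∈ A, a' ∈ A, a ≠ a'}.
Equivalently, take A + A and drop any sum 2a that is achievable ONLY as a + a for a ∈ A (i.e. sums representable only with equal summands).
Enumerate pairs (a, a') with a < a' (symmetric, so each unordered pair gives one sum; this covers all a ≠ a'):
  0 + 4 = 4
  0 + 6 = 6
  0 + 7 = 7
  0 + 8 = 8
  4 + 6 = 10
  4 + 7 = 11
  4 + 8 = 12
  6 + 7 = 13
  6 + 8 = 14
  7 + 8 = 15
Collected distinct sums: {4, 6, 7, 8, 10, 11, 12, 13, 14, 15}
|A +̂ A| = 10
(Reference bound: |A +̂ A| ≥ 2|A| - 3 for |A| ≥ 2, with |A| = 5 giving ≥ 7.)

|A +̂ A| = 10


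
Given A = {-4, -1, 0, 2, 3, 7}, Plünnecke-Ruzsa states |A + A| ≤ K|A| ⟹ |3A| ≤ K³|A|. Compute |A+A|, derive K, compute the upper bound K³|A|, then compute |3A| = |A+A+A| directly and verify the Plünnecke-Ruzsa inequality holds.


|A| = 6.
Step 1: Compute A + A by enumerating all 36 pairs.
A + A = {-8, -5, -4, -2, -1, 0, 1, 2, 3, 4, 5, 6, 7, 9, 10, 14}, so |A + A| = 16.
Step 2: Doubling constant K = |A + A|/|A| = 16/6 = 16/6 ≈ 2.6667.
Step 3: Plünnecke-Ruzsa gives |3A| ≤ K³·|A| = (2.6667)³ · 6 ≈ 113.7778.
Step 4: Compute 3A = A + A + A directly by enumerating all triples (a,b,c) ∈ A³; |3A| = 27.
Step 5: Check 27 ≤ 113.7778? Yes ✓.

K = 16/6, Plünnecke-Ruzsa bound K³|A| ≈ 113.7778, |3A| = 27, inequality holds.


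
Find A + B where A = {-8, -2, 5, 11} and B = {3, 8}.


A + B = {a + b : a ∈ A, b ∈ B}.
Enumerate all |A|·|B| = 4·2 = 8 pairs (a, b) and collect distinct sums.
a = -8: -8+3=-5, -8+8=0
a = -2: -2+3=1, -2+8=6
a = 5: 5+3=8, 5+8=13
a = 11: 11+3=14, 11+8=19
Collecting distinct sums: A + B = {-5, 0, 1, 6, 8, 13, 14, 19}
|A + B| = 8

A + B = {-5, 0, 1, 6, 8, 13, 14, 19}


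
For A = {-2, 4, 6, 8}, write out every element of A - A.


A - A = {a - a' : a, a' ∈ A}.
Compute a - a' for each ordered pair (a, a'):
a = -2: -2--2=0, -2-4=-6, -2-6=-8, -2-8=-10
a = 4: 4--2=6, 4-4=0, 4-6=-2, 4-8=-4
a = 6: 6--2=8, 6-4=2, 6-6=0, 6-8=-2
a = 8: 8--2=10, 8-4=4, 8-6=2, 8-8=0
Collecting distinct values (and noting 0 appears from a-a):
A - A = {-10, -8, -6, -4, -2, 0, 2, 4, 6, 8, 10}
|A - A| = 11

A - A = {-10, -8, -6, -4, -2, 0, 2, 4, 6, 8, 10}


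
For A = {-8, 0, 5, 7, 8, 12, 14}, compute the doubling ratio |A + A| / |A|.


|A| = 7.
Compute A + A by enumerating all 49 pairs.
A + A = {-16, -8, -3, -1, 0, 4, 5, 6, 7, 8, 10, 12, 13, 14, 15, 16, 17, 19, 20, 21, 22, 24, 26, 28}, so |A + A| = 24.
K = |A + A| / |A| = 24/7 (already in lowest terms) ≈ 3.4286.
Reference: AP of size 7 gives K = 13/7 ≈ 1.8571; a fully generic set of size 7 gives K ≈ 4.0000.

|A| = 7, |A + A| = 24, K = 24/7.


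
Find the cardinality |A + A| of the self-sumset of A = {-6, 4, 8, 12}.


A + A = {a + a' : a, a' ∈ A}; |A| = 4.
General bounds: 2|A| - 1 ≤ |A + A| ≤ |A|(|A|+1)/2, i.e. 7 ≤ |A + A| ≤ 10.
Lower bound 2|A|-1 is attained iff A is an arithmetic progression.
Enumerate sums a + a' for a ≤ a' (symmetric, so this suffices):
a = -6: -6+-6=-12, -6+4=-2, -6+8=2, -6+12=6
a = 4: 4+4=8, 4+8=12, 4+12=16
a = 8: 8+8=16, 8+12=20
a = 12: 12+12=24
Distinct sums: {-12, -2, 2, 6, 8, 12, 16, 20, 24}
|A + A| = 9

|A + A| = 9


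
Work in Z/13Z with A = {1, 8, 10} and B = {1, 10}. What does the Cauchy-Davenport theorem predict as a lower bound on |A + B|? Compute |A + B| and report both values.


Cauchy-Davenport: |A + B| ≥ min(p, |A| + |B| - 1) for A, B nonempty in Z/pZ.
|A| = 3, |B| = 2, p = 13.
CD lower bound = min(13, 3 + 2 - 1) = min(13, 4) = 4.
Compute A + B mod 13 directly:
a = 1: 1+1=2, 1+10=11
a = 8: 8+1=9, 8+10=5
a = 10: 10+1=11, 10+10=7
A + B = {2, 5, 7, 9, 11}, so |A + B| = 5.
Verify: 5 ≥ 4? Yes ✓.

CD lower bound = 4, actual |A + B| = 5.


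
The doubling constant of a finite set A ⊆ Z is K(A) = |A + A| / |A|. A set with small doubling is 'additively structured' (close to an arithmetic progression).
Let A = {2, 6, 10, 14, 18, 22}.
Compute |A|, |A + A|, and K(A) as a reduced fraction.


|A| = 6.
Compute A + A by enumerating all 36 pairs.
A + A = {4, 8, 12, 16, 20, 24, 28, 32, 36, 40, 44}, so |A + A| = 11.
K = |A + A| / |A| = 11/6 (already in lowest terms) ≈ 1.8333.
Reference: AP of size 6 gives K = 11/6 ≈ 1.8333; a fully generic set of size 6 gives K ≈ 3.5000.

|A| = 6, |A + A| = 11, K = 11/6.


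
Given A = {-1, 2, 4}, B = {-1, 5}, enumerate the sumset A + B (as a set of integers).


A + B = {a + b : a ∈ A, b ∈ B}.
Enumerate all |A|·|B| = 3·2 = 6 pairs (a, b) and collect distinct sums.
a = -1: -1+-1=-2, -1+5=4
a = 2: 2+-1=1, 2+5=7
a = 4: 4+-1=3, 4+5=9
Collecting distinct sums: A + B = {-2, 1, 3, 4, 7, 9}
|A + B| = 6

A + B = {-2, 1, 3, 4, 7, 9}


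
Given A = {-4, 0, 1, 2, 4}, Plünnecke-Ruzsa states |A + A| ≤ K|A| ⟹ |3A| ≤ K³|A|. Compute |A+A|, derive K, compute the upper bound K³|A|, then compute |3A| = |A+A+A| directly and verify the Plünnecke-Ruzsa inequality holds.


|A| = 5.
Step 1: Compute A + A by enumerating all 25 pairs.
A + A = {-8, -4, -3, -2, 0, 1, 2, 3, 4, 5, 6, 8}, so |A + A| = 12.
Step 2: Doubling constant K = |A + A|/|A| = 12/5 = 12/5 ≈ 2.4000.
Step 3: Plünnecke-Ruzsa gives |3A| ≤ K³·|A| = (2.4000)³ · 5 ≈ 69.1200.
Step 4: Compute 3A = A + A + A directly by enumerating all triples (a,b,c) ∈ A³; |3A| = 20.
Step 5: Check 20 ≤ 69.1200? Yes ✓.

K = 12/5, Plünnecke-Ruzsa bound K³|A| ≈ 69.1200, |3A| = 20, inequality holds.


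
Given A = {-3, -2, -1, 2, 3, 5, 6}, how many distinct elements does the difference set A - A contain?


A - A = {a - a' : a, a' ∈ A}; |A| = 7.
Bounds: 2|A|-1 ≤ |A - A| ≤ |A|² - |A| + 1, i.e. 13 ≤ |A - A| ≤ 43.
Note: 0 ∈ A - A always (from a - a). The set is symmetric: if d ∈ A - A then -d ∈ A - A.
Enumerate nonzero differences d = a - a' with a > a' (then include -d):
Positive differences: {1, 2, 3, 4, 5, 6, 7, 8, 9}
Full difference set: {0} ∪ (positive diffs) ∪ (negative diffs).
|A - A| = 1 + 2·9 = 19 (matches direct enumeration: 19).

|A - A| = 19


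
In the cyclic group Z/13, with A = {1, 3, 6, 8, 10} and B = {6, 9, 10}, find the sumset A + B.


Work in Z/13Z: reduce every sum a + b modulo 13.
Enumerate all 15 pairs:
a = 1: 1+6=7, 1+9=10, 1+10=11
a = 3: 3+6=9, 3+9=12, 3+10=0
a = 6: 6+6=12, 6+9=2, 6+10=3
a = 8: 8+6=1, 8+9=4, 8+10=5
a = 10: 10+6=3, 10+9=6, 10+10=7
Distinct residues collected: {0, 1, 2, 3, 4, 5, 6, 7, 9, 10, 11, 12}
|A + B| = 12 (out of 13 total residues).

A + B = {0, 1, 2, 3, 4, 5, 6, 7, 9, 10, 11, 12}


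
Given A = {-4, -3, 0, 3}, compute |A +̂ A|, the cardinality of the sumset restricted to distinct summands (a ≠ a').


Restricted sumset: A +̂ A = {a + a' : a ∈ A, a' ∈ A, a ≠ a'}.
Equivalently, take A + A and drop any sum 2a that is achievable ONLY as a + a for a ∈ A (i.e. sums representable only with equal summands).
Enumerate pairs (a, a') with a < a' (symmetric, so each unordered pair gives one sum; this covers all a ≠ a'):
  -4 + -3 = -7
  -4 + 0 = -4
  -4 + 3 = -1
  -3 + 0 = -3
  -3 + 3 = 0
  0 + 3 = 3
Collected distinct sums: {-7, -4, -3, -1, 0, 3}
|A +̂ A| = 6
(Reference bound: |A +̂ A| ≥ 2|A| - 3 for |A| ≥ 2, with |A| = 4 giving ≥ 5.)

|A +̂ A| = 6


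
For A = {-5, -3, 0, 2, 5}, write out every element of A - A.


A - A = {a - a' : a, a' ∈ A}.
Compute a - a' for each ordered pair (a, a'):
a = -5: -5--5=0, -5--3=-2, -5-0=-5, -5-2=-7, -5-5=-10
a = -3: -3--5=2, -3--3=0, -3-0=-3, -3-2=-5, -3-5=-8
a = 0: 0--5=5, 0--3=3, 0-0=0, 0-2=-2, 0-5=-5
a = 2: 2--5=7, 2--3=5, 2-0=2, 2-2=0, 2-5=-3
a = 5: 5--5=10, 5--3=8, 5-0=5, 5-2=3, 5-5=0
Collecting distinct values (and noting 0 appears from a-a):
A - A = {-10, -8, -7, -5, -3, -2, 0, 2, 3, 5, 7, 8, 10}
|A - A| = 13

A - A = {-10, -8, -7, -5, -3, -2, 0, 2, 3, 5, 7, 8, 10}


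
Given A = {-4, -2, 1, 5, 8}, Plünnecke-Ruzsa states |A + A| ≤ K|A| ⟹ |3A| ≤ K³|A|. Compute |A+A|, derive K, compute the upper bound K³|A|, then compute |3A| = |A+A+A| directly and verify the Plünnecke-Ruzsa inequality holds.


|A| = 5.
Step 1: Compute A + A by enumerating all 25 pairs.
A + A = {-8, -6, -4, -3, -1, 1, 2, 3, 4, 6, 9, 10, 13, 16}, so |A + A| = 14.
Step 2: Doubling constant K = |A + A|/|A| = 14/5 = 14/5 ≈ 2.8000.
Step 3: Plünnecke-Ruzsa gives |3A| ≤ K³·|A| = (2.8000)³ · 5 ≈ 109.7600.
Step 4: Compute 3A = A + A + A directly by enumerating all triples (a,b,c) ∈ A³; |3A| = 28.
Step 5: Check 28 ≤ 109.7600? Yes ✓.

K = 14/5, Plünnecke-Ruzsa bound K³|A| ≈ 109.7600, |3A| = 28, inequality holds.


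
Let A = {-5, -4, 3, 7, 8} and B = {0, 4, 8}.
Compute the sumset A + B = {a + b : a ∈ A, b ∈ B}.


A + B = {a + b : a ∈ A, b ∈ B}.
Enumerate all |A|·|B| = 5·3 = 15 pairs (a, b) and collect distinct sums.
a = -5: -5+0=-5, -5+4=-1, -5+8=3
a = -4: -4+0=-4, -4+4=0, -4+8=4
a = 3: 3+0=3, 3+4=7, 3+8=11
a = 7: 7+0=7, 7+4=11, 7+8=15
a = 8: 8+0=8, 8+4=12, 8+8=16
Collecting distinct sums: A + B = {-5, -4, -1, 0, 3, 4, 7, 8, 11, 12, 15, 16}
|A + B| = 12

A + B = {-5, -4, -1, 0, 3, 4, 7, 8, 11, 12, 15, 16}


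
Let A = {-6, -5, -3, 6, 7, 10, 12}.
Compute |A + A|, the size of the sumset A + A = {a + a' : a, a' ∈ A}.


A + A = {a + a' : a, a' ∈ A}; |A| = 7.
General bounds: 2|A| - 1 ≤ |A + A| ≤ |A|(|A|+1)/2, i.e. 13 ≤ |A + A| ≤ 28.
Lower bound 2|A|-1 is attained iff A is an arithmetic progression.
Enumerate sums a + a' for a ≤ a' (symmetric, so this suffices):
a = -6: -6+-6=-12, -6+-5=-11, -6+-3=-9, -6+6=0, -6+7=1, -6+10=4, -6+12=6
a = -5: -5+-5=-10, -5+-3=-8, -5+6=1, -5+7=2, -5+10=5, -5+12=7
a = -3: -3+-3=-6, -3+6=3, -3+7=4, -3+10=7, -3+12=9
a = 6: 6+6=12, 6+7=13, 6+10=16, 6+12=18
a = 7: 7+7=14, 7+10=17, 7+12=19
a = 10: 10+10=20, 10+12=22
a = 12: 12+12=24
Distinct sums: {-12, -11, -10, -9, -8, -6, 0, 1, 2, 3, 4, 5, 6, 7, 9, 12, 13, 14, 16, 17, 18, 19, 20, 22, 24}
|A + A| = 25

|A + A| = 25


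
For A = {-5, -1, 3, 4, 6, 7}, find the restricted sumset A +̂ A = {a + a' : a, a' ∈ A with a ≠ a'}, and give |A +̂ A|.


Restricted sumset: A +̂ A = {a + a' : a ∈ A, a' ∈ A, a ≠ a'}.
Equivalently, take A + A and drop any sum 2a that is achievable ONLY as a + a for a ∈ A (i.e. sums representable only with equal summands).
Enumerate pairs (a, a') with a < a' (symmetric, so each unordered pair gives one sum; this covers all a ≠ a'):
  -5 + -1 = -6
  -5 + 3 = -2
  -5 + 4 = -1
  -5 + 6 = 1
  -5 + 7 = 2
  -1 + 3 = 2
  -1 + 4 = 3
  -1 + 6 = 5
  -1 + 7 = 6
  3 + 4 = 7
  3 + 6 = 9
  3 + 7 = 10
  4 + 6 = 10
  4 + 7 = 11
  6 + 7 = 13
Collected distinct sums: {-6, -2, -1, 1, 2, 3, 5, 6, 7, 9, 10, 11, 13}
|A +̂ A| = 13
(Reference bound: |A +̂ A| ≥ 2|A| - 3 for |A| ≥ 2, with |A| = 6 giving ≥ 9.)

|A +̂ A| = 13


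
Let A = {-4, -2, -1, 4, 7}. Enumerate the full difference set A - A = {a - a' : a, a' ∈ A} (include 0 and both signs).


A - A = {a - a' : a, a' ∈ A}.
Compute a - a' for each ordered pair (a, a'):
a = -4: -4--4=0, -4--2=-2, -4--1=-3, -4-4=-8, -4-7=-11
a = -2: -2--4=2, -2--2=0, -2--1=-1, -2-4=-6, -2-7=-9
a = -1: -1--4=3, -1--2=1, -1--1=0, -1-4=-5, -1-7=-8
a = 4: 4--4=8, 4--2=6, 4--1=5, 4-4=0, 4-7=-3
a = 7: 7--4=11, 7--2=9, 7--1=8, 7-4=3, 7-7=0
Collecting distinct values (and noting 0 appears from a-a):
A - A = {-11, -9, -8, -6, -5, -3, -2, -1, 0, 1, 2, 3, 5, 6, 8, 9, 11}
|A - A| = 17

A - A = {-11, -9, -8, -6, -5, -3, -2, -1, 0, 1, 2, 3, 5, 6, 8, 9, 11}


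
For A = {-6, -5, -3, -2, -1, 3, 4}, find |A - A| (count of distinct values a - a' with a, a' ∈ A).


A - A = {a - a' : a, a' ∈ A}; |A| = 7.
Bounds: 2|A|-1 ≤ |A - A| ≤ |A|² - |A| + 1, i.e. 13 ≤ |A - A| ≤ 43.
Note: 0 ∈ A - A always (from a - a). The set is symmetric: if d ∈ A - A then -d ∈ A - A.
Enumerate nonzero differences d = a - a' with a > a' (then include -d):
Positive differences: {1, 2, 3, 4, 5, 6, 7, 8, 9, 10}
Full difference set: {0} ∪ (positive diffs) ∪ (negative diffs).
|A - A| = 1 + 2·10 = 21 (matches direct enumeration: 21).

|A - A| = 21


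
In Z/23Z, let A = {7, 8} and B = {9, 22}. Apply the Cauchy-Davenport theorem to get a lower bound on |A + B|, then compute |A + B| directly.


Cauchy-Davenport: |A + B| ≥ min(p, |A| + |B| - 1) for A, B nonempty in Z/pZ.
|A| = 2, |B| = 2, p = 23.
CD lower bound = min(23, 2 + 2 - 1) = min(23, 3) = 3.
Compute A + B mod 23 directly:
a = 7: 7+9=16, 7+22=6
a = 8: 8+9=17, 8+22=7
A + B = {6, 7, 16, 17}, so |A + B| = 4.
Verify: 4 ≥ 3? Yes ✓.

CD lower bound = 3, actual |A + B| = 4.


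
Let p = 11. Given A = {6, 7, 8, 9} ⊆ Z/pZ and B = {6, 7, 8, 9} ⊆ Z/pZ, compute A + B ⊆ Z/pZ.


Work in Z/11Z: reduce every sum a + b modulo 11.
Enumerate all 16 pairs:
a = 6: 6+6=1, 6+7=2, 6+8=3, 6+9=4
a = 7: 7+6=2, 7+7=3, 7+8=4, 7+9=5
a = 8: 8+6=3, 8+7=4, 8+8=5, 8+9=6
a = 9: 9+6=4, 9+7=5, 9+8=6, 9+9=7
Distinct residues collected: {1, 2, 3, 4, 5, 6, 7}
|A + B| = 7 (out of 11 total residues).

A + B = {1, 2, 3, 4, 5, 6, 7}


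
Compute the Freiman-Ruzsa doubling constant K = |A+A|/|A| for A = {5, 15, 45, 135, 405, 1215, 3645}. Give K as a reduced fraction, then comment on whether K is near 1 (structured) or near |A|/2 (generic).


|A| = 7.
Compute A + A by enumerating all 49 pairs.
A + A = {10, 20, 30, 50, 60, 90, 140, 150, 180, 270, 410, 420, 450, 540, 810, 1220, 1230, 1260, 1350, 1620, 2430, 3650, 3660, 3690, 3780, 4050, 4860, 7290}, so |A + A| = 28.
K = |A + A| / |A| = 28/7 = 4/1 ≈ 4.0000.
Reference: AP of size 7 gives K = 13/7 ≈ 1.8571; a fully generic set of size 7 gives K ≈ 4.0000.

|A| = 7, |A + A| = 28, K = 28/7 = 4/1.


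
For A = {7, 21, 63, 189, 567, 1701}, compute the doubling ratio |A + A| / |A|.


|A| = 6.
Compute A + A by enumerating all 36 pairs.
A + A = {14, 28, 42, 70, 84, 126, 196, 210, 252, 378, 574, 588, 630, 756, 1134, 1708, 1722, 1764, 1890, 2268, 3402}, so |A + A| = 21.
K = |A + A| / |A| = 21/6 = 7/2 ≈ 3.5000.
Reference: AP of size 6 gives K = 11/6 ≈ 1.8333; a fully generic set of size 6 gives K ≈ 3.5000.

|A| = 6, |A + A| = 21, K = 21/6 = 7/2.


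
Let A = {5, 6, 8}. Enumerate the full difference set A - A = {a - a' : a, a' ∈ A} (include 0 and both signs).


A - A = {a - a' : a, a' ∈ A}.
Compute a - a' for each ordered pair (a, a'):
a = 5: 5-5=0, 5-6=-1, 5-8=-3
a = 6: 6-5=1, 6-6=0, 6-8=-2
a = 8: 8-5=3, 8-6=2, 8-8=0
Collecting distinct values (and noting 0 appears from a-a):
A - A = {-3, -2, -1, 0, 1, 2, 3}
|A - A| = 7

A - A = {-3, -2, -1, 0, 1, 2, 3}


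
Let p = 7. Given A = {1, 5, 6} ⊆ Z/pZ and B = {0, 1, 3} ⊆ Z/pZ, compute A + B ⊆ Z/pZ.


Work in Z/7Z: reduce every sum a + b modulo 7.
Enumerate all 9 pairs:
a = 1: 1+0=1, 1+1=2, 1+3=4
a = 5: 5+0=5, 5+1=6, 5+3=1
a = 6: 6+0=6, 6+1=0, 6+3=2
Distinct residues collected: {0, 1, 2, 4, 5, 6}
|A + B| = 6 (out of 7 total residues).

A + B = {0, 1, 2, 4, 5, 6}


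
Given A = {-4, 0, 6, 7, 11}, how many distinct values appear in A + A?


A + A = {a + a' : a, a' ∈ A}; |A| = 5.
General bounds: 2|A| - 1 ≤ |A + A| ≤ |A|(|A|+1)/2, i.e. 9 ≤ |A + A| ≤ 15.
Lower bound 2|A|-1 is attained iff A is an arithmetic progression.
Enumerate sums a + a' for a ≤ a' (symmetric, so this suffices):
a = -4: -4+-4=-8, -4+0=-4, -4+6=2, -4+7=3, -4+11=7
a = 0: 0+0=0, 0+6=6, 0+7=7, 0+11=11
a = 6: 6+6=12, 6+7=13, 6+11=17
a = 7: 7+7=14, 7+11=18
a = 11: 11+11=22
Distinct sums: {-8, -4, 0, 2, 3, 6, 7, 11, 12, 13, 14, 17, 18, 22}
|A + A| = 14

|A + A| = 14


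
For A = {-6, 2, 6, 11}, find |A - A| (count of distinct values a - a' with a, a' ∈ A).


A - A = {a - a' : a, a' ∈ A}; |A| = 4.
Bounds: 2|A|-1 ≤ |A - A| ≤ |A|² - |A| + 1, i.e. 7 ≤ |A - A| ≤ 13.
Note: 0 ∈ A - A always (from a - a). The set is symmetric: if d ∈ A - A then -d ∈ A - A.
Enumerate nonzero differences d = a - a' with a > a' (then include -d):
Positive differences: {4, 5, 8, 9, 12, 17}
Full difference set: {0} ∪ (positive diffs) ∪ (negative diffs).
|A - A| = 1 + 2·6 = 13 (matches direct enumeration: 13).

|A - A| = 13


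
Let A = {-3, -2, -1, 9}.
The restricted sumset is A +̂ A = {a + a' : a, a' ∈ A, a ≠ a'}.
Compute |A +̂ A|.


Restricted sumset: A +̂ A = {a + a' : a ∈ A, a' ∈ A, a ≠ a'}.
Equivalently, take A + A and drop any sum 2a that is achievable ONLY as a + a for a ∈ A (i.e. sums representable only with equal summands).
Enumerate pairs (a, a') with a < a' (symmetric, so each unordered pair gives one sum; this covers all a ≠ a'):
  -3 + -2 = -5
  -3 + -1 = -4
  -3 + 9 = 6
  -2 + -1 = -3
  -2 + 9 = 7
  -1 + 9 = 8
Collected distinct sums: {-5, -4, -3, 6, 7, 8}
|A +̂ A| = 6
(Reference bound: |A +̂ A| ≥ 2|A| - 3 for |A| ≥ 2, with |A| = 4 giving ≥ 5.)

|A +̂ A| = 6


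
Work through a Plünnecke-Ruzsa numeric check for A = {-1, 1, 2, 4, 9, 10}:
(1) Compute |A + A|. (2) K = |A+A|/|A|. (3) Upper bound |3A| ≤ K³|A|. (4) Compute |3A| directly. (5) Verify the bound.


|A| = 6.
Step 1: Compute A + A by enumerating all 36 pairs.
A + A = {-2, 0, 1, 2, 3, 4, 5, 6, 8, 9, 10, 11, 12, 13, 14, 18, 19, 20}, so |A + A| = 18.
Step 2: Doubling constant K = |A + A|/|A| = 18/6 = 18/6 ≈ 3.0000.
Step 3: Plünnecke-Ruzsa gives |3A| ≤ K³·|A| = (3.0000)³ · 6 ≈ 162.0000.
Step 4: Compute 3A = A + A + A directly by enumerating all triples (a,b,c) ∈ A³; |3A| = 31.
Step 5: Check 31 ≤ 162.0000? Yes ✓.

K = 18/6, Plünnecke-Ruzsa bound K³|A| ≈ 162.0000, |3A| = 31, inequality holds.


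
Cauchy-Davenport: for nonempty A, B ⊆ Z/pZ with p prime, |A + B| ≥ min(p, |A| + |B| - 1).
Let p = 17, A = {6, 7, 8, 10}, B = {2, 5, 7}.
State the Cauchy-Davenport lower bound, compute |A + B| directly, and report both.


Cauchy-Davenport: |A + B| ≥ min(p, |A| + |B| - 1) for A, B nonempty in Z/pZ.
|A| = 4, |B| = 3, p = 17.
CD lower bound = min(17, 4 + 3 - 1) = min(17, 6) = 6.
Compute A + B mod 17 directly:
a = 6: 6+2=8, 6+5=11, 6+7=13
a = 7: 7+2=9, 7+5=12, 7+7=14
a = 8: 8+2=10, 8+5=13, 8+7=15
a = 10: 10+2=12, 10+5=15, 10+7=0
A + B = {0, 8, 9, 10, 11, 12, 13, 14, 15}, so |A + B| = 9.
Verify: 9 ≥ 6? Yes ✓.

CD lower bound = 6, actual |A + B| = 9.


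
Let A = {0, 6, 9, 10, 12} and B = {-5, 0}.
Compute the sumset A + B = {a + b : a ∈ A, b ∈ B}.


A + B = {a + b : a ∈ A, b ∈ B}.
Enumerate all |A|·|B| = 5·2 = 10 pairs (a, b) and collect distinct sums.
a = 0: 0+-5=-5, 0+0=0
a = 6: 6+-5=1, 6+0=6
a = 9: 9+-5=4, 9+0=9
a = 10: 10+-5=5, 10+0=10
a = 12: 12+-5=7, 12+0=12
Collecting distinct sums: A + B = {-5, 0, 1, 4, 5, 6, 7, 9, 10, 12}
|A + B| = 10

A + B = {-5, 0, 1, 4, 5, 6, 7, 9, 10, 12}


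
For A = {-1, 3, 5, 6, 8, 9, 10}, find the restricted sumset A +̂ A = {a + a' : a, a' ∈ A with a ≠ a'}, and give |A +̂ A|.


Restricted sumset: A +̂ A = {a + a' : a ∈ A, a' ∈ A, a ≠ a'}.
Equivalently, take A + A and drop any sum 2a that is achievable ONLY as a + a for a ∈ A (i.e. sums representable only with equal summands).
Enumerate pairs (a, a') with a < a' (symmetric, so each unordered pair gives one sum; this covers all a ≠ a'):
  -1 + 3 = 2
  -1 + 5 = 4
  -1 + 6 = 5
  -1 + 8 = 7
  -1 + 9 = 8
  -1 + 10 = 9
  3 + 5 = 8
  3 + 6 = 9
  3 + 8 = 11
  3 + 9 = 12
  3 + 10 = 13
  5 + 6 = 11
  5 + 8 = 13
  5 + 9 = 14
  5 + 10 = 15
  6 + 8 = 14
  6 + 9 = 15
  6 + 10 = 16
  8 + 9 = 17
  8 + 10 = 18
  9 + 10 = 19
Collected distinct sums: {2, 4, 5, 7, 8, 9, 11, 12, 13, 14, 15, 16, 17, 18, 19}
|A +̂ A| = 15
(Reference bound: |A +̂ A| ≥ 2|A| - 3 for |A| ≥ 2, with |A| = 7 giving ≥ 11.)

|A +̂ A| = 15


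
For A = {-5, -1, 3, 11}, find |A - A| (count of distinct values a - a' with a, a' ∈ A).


A - A = {a - a' : a, a' ∈ A}; |A| = 4.
Bounds: 2|A|-1 ≤ |A - A| ≤ |A|² - |A| + 1, i.e. 7 ≤ |A - A| ≤ 13.
Note: 0 ∈ A - A always (from a - a). The set is symmetric: if d ∈ A - A then -d ∈ A - A.
Enumerate nonzero differences d = a - a' with a > a' (then include -d):
Positive differences: {4, 8, 12, 16}
Full difference set: {0} ∪ (positive diffs) ∪ (negative diffs).
|A - A| = 1 + 2·4 = 9 (matches direct enumeration: 9).

|A - A| = 9
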